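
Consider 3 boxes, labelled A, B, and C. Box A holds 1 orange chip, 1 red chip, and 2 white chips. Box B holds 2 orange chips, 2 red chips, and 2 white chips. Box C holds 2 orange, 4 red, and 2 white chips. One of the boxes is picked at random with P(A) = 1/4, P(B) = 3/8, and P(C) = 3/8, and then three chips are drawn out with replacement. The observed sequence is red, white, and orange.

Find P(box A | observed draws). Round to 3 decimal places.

0.234

Under each hypothesis, the probability of the observed sequence is: P(data | box A) = (1/4)(2/4)(1/4) = 0.03125; P(data | box B) = (2/6)(2/6)(2/6) = 0.037037; P(data | box C) = (4/8)(2/8)(2/8) = 0.03125.
The prior-weighted likelihoods are 1/4 · 0.03125 = 0.0078125, 3/8 · 0.037037 = 0.013889, 3/8 · 0.03125 = 0.011719; these sum to 0.03342.
Therefore the posterior P(box A | data) = (0.0078125) / (0.03342) = 0.23377.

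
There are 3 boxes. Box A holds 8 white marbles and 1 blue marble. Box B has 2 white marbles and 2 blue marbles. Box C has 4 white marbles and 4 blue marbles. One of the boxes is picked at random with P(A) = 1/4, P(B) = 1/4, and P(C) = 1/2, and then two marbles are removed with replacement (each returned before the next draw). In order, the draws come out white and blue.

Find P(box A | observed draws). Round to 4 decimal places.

0.1164

For each hypothesis, P(data | H) works out to: P(data | box A) = (8/9)(1/9) = 0.098765; P(data | box B) = (2/4)(2/4) = 0.25; P(data | box C) = (4/8)(4/8) = 0.25.
The prior-weighted likelihoods are 1/4 · 0.098765 = 0.024691, 1/4 · 0.25 = 0.0625, 1/2 · 0.25 = 0.125; these sum to 0.21219.
So P(box A | data) = (0.024691) / (0.21219) = 0.11636.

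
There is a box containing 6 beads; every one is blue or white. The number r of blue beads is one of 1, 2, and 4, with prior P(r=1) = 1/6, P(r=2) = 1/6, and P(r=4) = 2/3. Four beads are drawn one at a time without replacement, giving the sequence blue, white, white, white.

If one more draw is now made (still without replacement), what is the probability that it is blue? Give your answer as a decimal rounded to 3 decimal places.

Under each hypothesis, the probability of the observed sequence is: P(data | r = 1) = (1/6)(5/5)(4/4)(3/3) = 1/6; P(data | r = 2) = (2/6)(4/5)(3/4)(2/3) = 2/15; P(data | r = 4) = (4/6)(2/5)(1/4)(0/3) = 0.
The prior-weighted likelihoods are 1/6 · 1/6 = 1/36, 1/6 · 2/15 = 1/45, 2/3 · 0 = 0; summing to 1/20.
The posterior is then P(r = 1 | data) = 5/9, P(r = 2 | data) = 4/9, P(r = 4 | data) = 0.
Averaging over the posterior, P(blue next | data) = (0)(5/9) + (1/2)(4/9) = 2/9.

0.222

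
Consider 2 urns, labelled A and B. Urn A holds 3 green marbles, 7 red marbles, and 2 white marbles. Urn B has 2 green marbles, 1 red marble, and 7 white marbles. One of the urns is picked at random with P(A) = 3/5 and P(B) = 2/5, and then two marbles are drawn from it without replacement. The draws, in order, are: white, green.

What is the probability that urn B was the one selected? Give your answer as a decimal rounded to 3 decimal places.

Compute the likelihood of the observed sequence for each case: P(data | urn A) = (2/12)(3/11) = 0.045455; P(data | urn B) = (7/10)(2/9) = 0.15556.
Multiplying each by its prior: 3/5 · 0.045455 = 0.027273, 2/5 · 0.15556 = 0.062222; these sum to 0.089495.
Therefore the posterior P(urn B | data) = (0.062222) / (0.089495) = 0.69526.

0.695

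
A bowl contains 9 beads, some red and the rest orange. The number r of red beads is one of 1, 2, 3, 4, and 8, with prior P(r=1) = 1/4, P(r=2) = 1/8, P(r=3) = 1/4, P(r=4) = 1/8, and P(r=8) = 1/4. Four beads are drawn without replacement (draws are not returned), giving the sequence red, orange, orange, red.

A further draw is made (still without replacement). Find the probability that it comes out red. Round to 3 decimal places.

The likelihood of the observed sequence under each hypothesis: P(data | r = 1) = (1/9)(8/8)(7/7)(0/6) = 0; P(data | r = 2) = (2/9)(7/8)(6/7)(1/6) = 1/36; P(data | r = 3) = (3/9)(6/8)(5/7)(2/6) = 5/84; P(data | r = 4) = (4/9)(5/8)(4/7)(3/6) = 5/63; P(data | r = 8) = (8/9)(1/8)(0/7) = 0.
Weighting by the prior gives 1/4 · 0 = 0, 1/8 · 1/36 = 1/288, 1/4 · 5/84 = 5/336, 1/8 · 5/63 = 5/504, 1/4 · 0 = 0; with total 19/672.
Normalising, the posterior is P(r = 1 | data) = 0, P(r = 2 | data) = 7/57, P(r = 3 | data) = 10/19, P(r = 4 | data) = 20/57, P(r = 8 | data) = 0.
The predictive probability is P(red next | data) = (0)(7/57) + (1/5)(10/19) + (2/5)(20/57) = 14/57.

0.246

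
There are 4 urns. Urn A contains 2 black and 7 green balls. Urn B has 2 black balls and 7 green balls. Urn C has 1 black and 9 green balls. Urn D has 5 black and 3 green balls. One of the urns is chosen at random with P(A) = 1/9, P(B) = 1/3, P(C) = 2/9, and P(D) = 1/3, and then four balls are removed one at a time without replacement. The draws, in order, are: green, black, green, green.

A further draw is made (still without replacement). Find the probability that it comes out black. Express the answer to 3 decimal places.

0.204

The likelihood of the observed sequence under each hypothesis: P(data | urn A) = (7/9)(2/8)(6/7)(5/6) = 0.13889; P(data | urn B) = (7/9)(2/8)(6/7)(5/6) = 0.13889; P(data | urn C) = (9/10)(1/9)(8/8)(7/7) = 0.1; P(data | urn D) = (3/8)(5/7)(2/6)(1/5) = 0.017857.
Multiplying each by its prior: 1/9 · 0.13889 = 0.015432, 1/3 · 0.13889 = 0.046296, 2/9 · 0.1 = 0.022222, 1/3 · 0.017857 = 0.0059524; with total 0.089903.
Dividing through by the total gives posterior P(urn A | data) = 0.17165, P(urn B | data) = 0.51496, P(urn C | data) = 0.24718, P(urn D | data) = 0.066209.
So P(black next | data) = Σ P(black next | H) P(H | data) = (1/5)(0.17165) + (1/5)(0.51496) + (0)(0.24718) + (1)(0.066209) = 0.20353.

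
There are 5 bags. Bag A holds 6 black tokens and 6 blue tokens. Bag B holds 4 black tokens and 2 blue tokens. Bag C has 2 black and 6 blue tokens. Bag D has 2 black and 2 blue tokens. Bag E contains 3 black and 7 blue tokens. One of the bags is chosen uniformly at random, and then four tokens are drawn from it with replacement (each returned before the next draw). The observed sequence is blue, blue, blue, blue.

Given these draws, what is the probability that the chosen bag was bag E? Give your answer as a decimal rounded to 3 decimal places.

The likelihood of the observed sequence under each hypothesis: P(data | bag A) = (6/12)(6/12)(6/12)(6/12) = 0.0625; P(data | bag B) = (2/6)(2/6)(2/6)(2/6) = 0.012346; P(data | bag C) = (6/8)(6/8)(6/8)(6/8) = 0.31641; P(data | bag D) = (2/4)(2/4)(2/4)(2/4) = 0.0625; P(data | bag E) = (7/10)(7/10)(7/10)(7/10) = 0.2401.
Weighting by the prior gives 1/5 · 0.0625 = 0.0125, 1/5 · 0.012346 = 0.0024691, 1/5 · 0.31641 = 0.063281, 1/5 · 0.0625 = 0.0125, 1/5 · 0.2401 = 0.04802; these sum to 0.13877.
Therefore the posterior P(bag E | data) = (0.04802) / (0.13877) = 0.34604.

0.346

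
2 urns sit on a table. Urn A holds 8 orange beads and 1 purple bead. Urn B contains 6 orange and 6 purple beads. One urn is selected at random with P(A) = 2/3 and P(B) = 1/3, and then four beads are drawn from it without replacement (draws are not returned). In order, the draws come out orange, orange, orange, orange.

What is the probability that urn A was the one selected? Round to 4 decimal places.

0.9735

Compute the likelihood of the observed sequence for each case: P(data | urn A) = (8/9)(7/8)(6/7)(5/6) = 5/9; P(data | urn B) = (6/12)(5/11)(4/10)(3/9) = 1/33.
Weighting by the prior gives 2/3 · 5/9 = 10/27, 1/3 · 1/33 = 1/99; these sum to 113/297.
Therefore the posterior P(urn A | data) = (10/27) / (113/297) = 110/113.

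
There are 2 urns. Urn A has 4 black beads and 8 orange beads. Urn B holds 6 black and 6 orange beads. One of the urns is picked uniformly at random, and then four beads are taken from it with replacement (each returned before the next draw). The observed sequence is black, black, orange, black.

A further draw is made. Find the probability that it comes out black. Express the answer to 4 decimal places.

0.4528

Compute the likelihood of the observed sequence for each case: P(data | urn A) = (4/12)(4/12)(8/12)(4/12) = 0.024691; P(data | urn B) = (6/12)(6/12)(6/12)(6/12) = 0.0625.
Weighting by the prior gives 1/2 · 0.024691 = 0.012346, 1/2 · 0.0625 = 0.03125; these sum to 0.043596.
Normalising, the posterior is P(urn A | data) = 0.28319, P(urn B | data) = 0.71681.
The predictive probability is P(black next | data) = (1/3)(0.28319) + (1/2)(0.71681) = 0.4528.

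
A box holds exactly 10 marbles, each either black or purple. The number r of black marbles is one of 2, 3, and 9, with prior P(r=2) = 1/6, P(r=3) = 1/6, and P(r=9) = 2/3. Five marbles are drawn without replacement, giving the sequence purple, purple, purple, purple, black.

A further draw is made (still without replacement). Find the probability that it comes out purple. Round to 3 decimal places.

0.714

The likelihood of the observed sequence under each hypothesis: P(data | r = 2) = (8/10)(7/9)(6/8)(5/7)(2/6) = 1/9; P(data | r = 3) = (7/10)(6/9)(5/8)(4/7)(3/6) = 1/12; P(data | r = 9) = (1/10)(0/9) = 0.
Multiplying each by its prior: 1/6 · 1/9 = 1/54, 1/6 · 1/12 = 1/72, 2/3 · 0 = 0; with total 7/216.
The posterior is then P(r = 2 | data) = 4/7, P(r = 3 | data) = 3/7, P(r = 9 | data) = 0.
Averaging over the posterior, P(purple next | data) = (4/5)(4/7) + (3/5)(3/7) = 5/7.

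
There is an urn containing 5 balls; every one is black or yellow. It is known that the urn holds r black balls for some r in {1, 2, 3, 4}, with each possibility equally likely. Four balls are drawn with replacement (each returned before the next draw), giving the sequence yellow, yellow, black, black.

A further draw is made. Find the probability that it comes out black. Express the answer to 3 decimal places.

0.500

The likelihood of the observed sequence under each hypothesis: P(data | r = 1) = (4/5)(4/5)(1/5)(1/5) = 16/625; P(data | r = 2) = (3/5)(3/5)(2/5)(2/5) = 36/625; P(data | r = 3) = (2/5)(2/5)(3/5)(3/5) = 36/625; P(data | r = 4) = (1/5)(1/5)(4/5)(4/5) = 16/625.
Weighting by the prior gives 1/4 · 16/625 = 4/625, 1/4 · 36/625 = 9/625, 1/4 · 36/625 = 9/625, 1/4 · 16/625 = 4/625; these sum to 26/625.
The posterior is then P(r = 1 | data) = 2/13, P(r = 2 | data) = 9/26, P(r = 3 | data) = 9/26, P(r = 4 | data) = 2/13.
The predictive probability is P(black next | data) = (1/5)(2/13) + (2/5)(9/26) + (3/5)(9/26) + (4/5)(2/13) = 1/2.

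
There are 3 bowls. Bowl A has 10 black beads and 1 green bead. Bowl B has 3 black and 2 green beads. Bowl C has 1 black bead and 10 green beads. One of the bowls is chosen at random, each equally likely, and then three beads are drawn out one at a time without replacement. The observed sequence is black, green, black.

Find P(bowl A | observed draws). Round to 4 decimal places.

0.3125

Under each hypothesis, the probability of the observed sequence is: P(data | bowl A) = (10/11)(1/10)(9/9) = 1/11; P(data | bowl B) = (3/5)(2/4)(2/3) = 1/5; P(data | bowl C) = (1/11)(10/10)(0/9) = 0.
Weighting by the prior gives 1/3 · 1/11 = 1/33, 1/3 · 1/5 = 1/15, 1/3 · 0 = 0; these sum to 16/165.
Therefore the posterior P(bowl A | data) = (1/33) / (16/165) = 5/16.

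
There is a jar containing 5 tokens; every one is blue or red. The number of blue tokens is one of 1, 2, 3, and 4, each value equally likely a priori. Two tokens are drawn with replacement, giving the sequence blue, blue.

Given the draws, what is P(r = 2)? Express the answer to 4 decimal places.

0.1333

Compute the likelihood of the observed sequence for each case: P(data | r = 1) = (1/5)(1/5) = 1/25; P(data | r = 2) = (2/5)(2/5) = 4/25; P(data | r = 3) = (3/5)(3/5) = 9/25; P(data | r = 4) = (4/5)(4/5) = 16/25.
The prior-weighted likelihoods are 1/4 · 1/25 = 1/100, 1/4 · 4/25 = 1/25, 1/4 · 9/25 = 9/100, 1/4 · 16/25 = 4/25; summing to 3/10.
By Bayes' rule, P(r = 2 | data) = (1/25) / (3/10) = 2/15.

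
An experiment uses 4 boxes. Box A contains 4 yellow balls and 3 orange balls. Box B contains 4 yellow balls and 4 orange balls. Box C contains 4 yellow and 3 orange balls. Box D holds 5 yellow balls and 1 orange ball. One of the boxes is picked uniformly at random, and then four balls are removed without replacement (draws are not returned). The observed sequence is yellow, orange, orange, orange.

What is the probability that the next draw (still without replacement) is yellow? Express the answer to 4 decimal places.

0.8750

The likelihood of the observed sequence under each hypothesis: P(data | box A) = (4/7)(3/6)(2/5)(1/4) = 1/35; P(data | box B) = (4/8)(4/7)(3/6)(2/5) = 2/35; P(data | box C) = (4/7)(3/6)(2/5)(1/4) = 1/35; P(data | box D) = (5/6)(1/5)(0/4) = 0.
Weighting by the prior gives 1/4 · 1/35 = 1/140, 1/4 · 2/35 = 1/70, 1/4 · 1/35 = 1/140, 1/4 · 0 = 0; these sum to 1/35.
The posterior is then P(box A | data) = 1/4, P(box B | data) = 1/2, P(box C | data) = 1/4, P(box D | data) = 0.
The predictive probability is P(yellow next | data) = (1)(1/4) + (3/4)(1/2) + (1)(1/4) = 7/8.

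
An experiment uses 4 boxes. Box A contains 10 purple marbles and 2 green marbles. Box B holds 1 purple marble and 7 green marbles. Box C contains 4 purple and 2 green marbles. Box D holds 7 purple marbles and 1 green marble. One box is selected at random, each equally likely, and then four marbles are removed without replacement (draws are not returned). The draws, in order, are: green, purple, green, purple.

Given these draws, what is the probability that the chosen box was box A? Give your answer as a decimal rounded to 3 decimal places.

0.185

The likelihood of the observed sequence under each hypothesis: P(data | box A) = (2/12)(10/11)(1/10)(9/9) = 1/66; P(data | box B) = (7/8)(1/7)(6/6)(0/5) = 0; P(data | box C) = (2/6)(4/5)(1/4)(3/3) = 1/15; P(data | box D) = (1/8)(7/7)(0/6) = 0.
Weighting by the prior gives 1/4 · 1/66 = 1/264, 1/4 · 0 = 0, 1/4 · 1/15 = 1/60, 1/4 · 0 = 0; with total 9/440.
Therefore the posterior P(box A | data) = (1/264) / (9/440) = 5/27.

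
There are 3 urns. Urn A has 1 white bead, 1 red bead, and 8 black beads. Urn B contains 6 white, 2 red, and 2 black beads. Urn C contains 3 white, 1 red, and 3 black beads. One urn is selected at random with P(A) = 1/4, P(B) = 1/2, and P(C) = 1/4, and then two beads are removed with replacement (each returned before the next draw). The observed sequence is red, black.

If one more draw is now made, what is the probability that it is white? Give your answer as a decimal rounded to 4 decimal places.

Compute the likelihood of the observed sequence for each case: P(data | urn A) = (1/10)(8/10) = 0.08; P(data | urn B) = (2/10)(2/10) = 0.04; P(data | urn C) = (1/7)(3/7) = 0.061224.
Multiplying each by its prior: 1/4 · 0.08 = 0.02, 1/2 · 0.04 = 0.02, 1/4 · 0.061224 = 0.015306; these sum to 0.055306.
Dividing through by the total gives posterior P(urn A | data) = 0.36162, P(urn B | data) = 0.36162, P(urn C | data) = 0.27675.
Averaging over the posterior, P(white next | data) = (1/10)(0.36162) + (3/5)(0.36162) + (3/7)(0.27675) = 0.37174.

0.3717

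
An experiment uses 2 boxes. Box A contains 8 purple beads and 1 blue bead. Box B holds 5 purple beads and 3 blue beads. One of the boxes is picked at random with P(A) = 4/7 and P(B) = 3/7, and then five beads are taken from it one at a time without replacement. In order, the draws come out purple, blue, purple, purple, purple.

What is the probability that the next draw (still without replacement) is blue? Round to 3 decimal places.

Compute the likelihood of the observed sequence for each case: P(data | box A) = (8/9)(1/8)(7/7)(6/6)(5/5) = 0.11111; P(data | box B) = (5/8)(3/7)(4/6)(3/5)(2/4) = 0.053571.
Weighting by the prior gives 4/7 · 0.11111 = 0.063492, 3/7 · 0.053571 = 0.022959; these sum to 0.086451.
Normalising, the posterior is P(box A | data) = 0.73443, P(box B | data) = 0.26557.
So P(blue next | data) = Σ P(blue next | H) P(H | data) = (0)(0.73443) + (2/3)(0.26557) = 0.17705.

0.177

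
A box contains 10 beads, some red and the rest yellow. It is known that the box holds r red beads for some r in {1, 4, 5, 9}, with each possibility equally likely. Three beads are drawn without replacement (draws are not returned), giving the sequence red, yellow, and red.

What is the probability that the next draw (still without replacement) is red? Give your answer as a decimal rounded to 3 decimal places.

For each hypothesis, P(data | H) works out to: P(data | r = 1) = (1/10)(9/9)(0/8) = 0; P(data | r = 4) = (4/10)(6/9)(3/8) = 1/10; P(data | r = 5) = (5/10)(5/9)(4/8) = 5/36; P(data | r = 9) = (9/10)(1/9)(8/8) = 1/10.
The prior-weighted likelihoods are 1/4 · 0 = 0, 1/4 · 1/10 = 1/40, 1/4 · 5/36 = 5/144, 1/4 · 1/10 = 1/40; summing to 61/720.
Normalising, the posterior is P(r = 1 | data) = 0, P(r = 4 | data) = 18/61, P(r = 5 | data) = 25/61, P(r = 9 | data) = 18/61.
Averaging over the posterior, P(red next | data) = (2/7)(18/61) + (3/7)(25/61) + (1)(18/61) = 237/427.

0.555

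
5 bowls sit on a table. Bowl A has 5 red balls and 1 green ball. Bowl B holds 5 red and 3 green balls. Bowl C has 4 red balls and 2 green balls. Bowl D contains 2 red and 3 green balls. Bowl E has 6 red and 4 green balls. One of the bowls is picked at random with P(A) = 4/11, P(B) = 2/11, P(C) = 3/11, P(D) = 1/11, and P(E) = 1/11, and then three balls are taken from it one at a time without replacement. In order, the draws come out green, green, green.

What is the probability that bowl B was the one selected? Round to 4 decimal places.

0.2113

Compute the likelihood of the observed sequence for each case: P(data | bowl A) = (1/6)(0/5) = 0; P(data | bowl B) = (3/8)(2/7)(1/6) = 0.017857; P(data | bowl C) = (2/6)(1/5)(0/4) = 0; P(data | bowl D) = (3/5)(2/4)(1/3) = 0.1; P(data | bowl E) = (4/10)(3/9)(2/8) = 0.033333.
Weighting by the prior gives 4/11 · 0 = 0, 2/11 · 0.017857 = 0.0032468, 3/11 · 0 = 0, 1/11 · 0.1 = 0.0090909, 1/11 · 0.033333 = 0.0030303; these sum to 0.015368.
By Bayes' rule, P(bowl B | data) = (0.0032468) / (0.015368) = 0.21127.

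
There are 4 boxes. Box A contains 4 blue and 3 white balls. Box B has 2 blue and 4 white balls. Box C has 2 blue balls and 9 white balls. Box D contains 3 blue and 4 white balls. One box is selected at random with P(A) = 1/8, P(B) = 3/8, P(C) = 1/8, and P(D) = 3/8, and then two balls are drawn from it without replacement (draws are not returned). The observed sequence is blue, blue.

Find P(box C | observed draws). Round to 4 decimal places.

0.0195

Under each hypothesis, the probability of the observed sequence is: P(data | box A) = (4/7)(3/6) = 0.28571; P(data | box B) = (2/6)(1/5) = 0.066667; P(data | box C) = (2/11)(1/10) = 0.018182; P(data | box D) = (3/7)(2/6) = 0.14286.
Multiplying each by its prior: 1/8 · 0.28571 = 0.035714, 3/8 · 0.066667 = 0.025, 1/8 · 0.018182 = 0.0022727, 3/8 · 0.14286 = 0.053571; these sum to 0.11656.
Hence P(box C | data) = (0.0022727) / (0.11656) = 0.019499.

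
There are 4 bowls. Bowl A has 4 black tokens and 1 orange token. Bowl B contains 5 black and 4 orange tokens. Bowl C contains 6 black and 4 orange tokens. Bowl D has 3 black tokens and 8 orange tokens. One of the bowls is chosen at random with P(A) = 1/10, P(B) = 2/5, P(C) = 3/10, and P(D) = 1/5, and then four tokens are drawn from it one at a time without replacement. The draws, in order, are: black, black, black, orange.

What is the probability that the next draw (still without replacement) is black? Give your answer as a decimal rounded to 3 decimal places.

0.576

Under each hypothesis, the probability of the observed sequence is: P(data | bowl A) = (4/5)(3/4)(2/3)(1/2) = 0.2; P(data | bowl B) = (5/9)(4/8)(3/7)(4/6) = 0.079365; P(data | bowl C) = (6/10)(5/9)(4/8)(4/7) = 0.095238; P(data | bowl D) = (3/11)(2/10)(1/9)(8/8) = 0.0060606.
Multiplying each by its prior: 1/10 · 0.2 = 0.02, 2/5 · 0.079365 = 0.031746, 3/10 · 0.095238 = 0.028571, 1/5 · 0.0060606 = 0.0012121; with total 0.08153.
Normalising, the posterior is P(bowl A | data) = 0.24531, P(bowl B | data) = 0.38938, P(bowl C | data) = 0.35044, P(bowl D | data) = 0.014867.
The predictive probability is P(black next | data) = (1)(0.24531) + (2/5)(0.38938) + (1/2)(0.35044) + (0)(0.014867) = 0.57628.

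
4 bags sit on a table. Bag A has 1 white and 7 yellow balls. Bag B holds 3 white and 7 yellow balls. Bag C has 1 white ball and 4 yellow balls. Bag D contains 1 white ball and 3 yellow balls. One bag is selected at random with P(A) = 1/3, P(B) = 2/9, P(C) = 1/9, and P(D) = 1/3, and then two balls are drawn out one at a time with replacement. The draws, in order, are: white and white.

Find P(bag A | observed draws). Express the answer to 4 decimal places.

0.1032

Compute the likelihood of the observed sequence for each case: P(data | bag A) = (1/8)(1/8) = 0.015625; P(data | bag B) = (3/10)(3/10) = 0.09; P(data | bag C) = (1/5)(1/5) = 0.04; P(data | bag D) = (1/4)(1/4) = 0.0625.
The prior-weighted likelihoods are 1/3 · 0.015625 = 0.0052083, 2/9 · 0.09 = 0.02, 1/9 · 0.04 = 0.0044444, 1/3 · 0.0625 = 0.020833; these sum to 0.050486.
Hence P(bag A | data) = (0.0052083) / (0.050486) = 0.10316.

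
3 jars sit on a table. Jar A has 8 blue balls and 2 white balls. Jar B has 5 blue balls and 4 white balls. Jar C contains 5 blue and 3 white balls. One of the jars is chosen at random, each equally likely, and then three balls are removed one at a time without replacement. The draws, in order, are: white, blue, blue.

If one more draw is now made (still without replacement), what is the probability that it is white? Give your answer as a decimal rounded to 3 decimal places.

0.351

Under each hypothesis, the probability of the observed sequence is: P(data | jar A) = (2/10)(8/9)(7/8) = 7/45; P(data | jar B) = (4/9)(5/8)(4/7) = 10/63; P(data | jar C) = (3/8)(5/7)(4/6) = 5/28.
Weighting by the prior gives 1/3 · 7/45 = 7/135, 1/3 · 10/63 = 10/189, 1/3 · 5/28 = 5/84; these sum to 23/140.
The posterior is then P(jar A | data) = 196/621, P(jar B | data) = 200/621, P(jar C | data) = 25/69.
Averaging over the posterior, P(white next | data) = (1/7)(196/621) + (1/2)(200/621) + (2/5)(25/69) = 218/621.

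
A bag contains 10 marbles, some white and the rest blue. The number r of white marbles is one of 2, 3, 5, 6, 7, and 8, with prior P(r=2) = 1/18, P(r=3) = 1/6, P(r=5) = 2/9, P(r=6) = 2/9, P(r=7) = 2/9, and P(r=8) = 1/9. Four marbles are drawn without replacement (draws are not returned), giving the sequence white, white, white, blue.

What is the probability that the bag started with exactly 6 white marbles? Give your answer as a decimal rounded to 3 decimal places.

0.270

Under each hypothesis, the probability of the observed sequence is: P(data | r = 2) = (2/10)(1/9)(0/8) = 0; P(data | r = 3) = (3/10)(2/9)(1/8)(7/7) = 0.0083333; P(data | r = 5) = (5/10)(4/9)(3/8)(5/7) = 0.059524; P(data | r = 6) = (6/10)(5/9)(4/8)(4/7) = 0.095238; P(data | r = 7) = (7/10)(6/9)(5/8)(3/7) = 0.125; P(data | r = 8) = (8/10)(7/9)(6/8)(2/7) = 0.13333.
Multiplying each by its prior: 1/18 · 0 = 0, 1/6 · 0.0083333 = 0.0013889, 2/9 · 0.059524 = 0.013228, 2/9 · 0.095238 = 0.021164, 2/9 · 0.125 = 0.027778, 1/9 · 0.13333 = 0.014815; with total 0.078373.
By Bayes' rule, P(r = 6 | data) = (0.021164) / (0.078373) = 0.27004.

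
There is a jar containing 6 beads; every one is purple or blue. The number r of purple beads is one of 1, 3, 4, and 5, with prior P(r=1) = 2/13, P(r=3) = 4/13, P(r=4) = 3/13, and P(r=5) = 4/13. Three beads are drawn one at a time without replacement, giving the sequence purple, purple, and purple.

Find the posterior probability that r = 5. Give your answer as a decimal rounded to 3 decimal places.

Compute the likelihood of the observed sequence for each case: P(data | r = 1) = (1/6)(0/5) = 0; P(data | r = 3) = (3/6)(2/5)(1/4) = 1/20; P(data | r = 4) = (4/6)(3/5)(2/4) = 1/5; P(data | r = 5) = (5/6)(4/5)(3/4) = 1/2.
The prior-weighted likelihoods are 2/13 · 0 = 0, 4/13 · 1/20 = 1/65, 3/13 · 1/5 = 3/65, 4/13 · 1/2 = 2/13; with total 14/65.
Therefore the posterior P(r = 5 | data) = (2/13) / (14/65) = 5/7.

0.714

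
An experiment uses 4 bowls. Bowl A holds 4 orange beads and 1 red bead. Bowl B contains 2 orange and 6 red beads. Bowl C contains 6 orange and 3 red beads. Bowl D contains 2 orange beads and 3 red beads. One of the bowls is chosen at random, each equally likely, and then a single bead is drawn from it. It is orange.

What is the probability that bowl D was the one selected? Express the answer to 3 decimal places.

0.189

For each hypothesis, P(data | H) works out to: P(data | bowl A) = (4/5) = 4/5; P(data | bowl B) = (2/8) = 1/4; P(data | bowl C) = (6/9) = 2/3; P(data | bowl D) = (2/5) = 2/5.
Multiplying each by its prior: 1/4 · 4/5 = 1/5, 1/4 · 1/4 = 1/16, 1/4 · 2/3 = 1/6, 1/4 · 2/5 = 1/10; summing to 127/240.
By Bayes' rule, P(bowl D | data) = (1/10) / (127/240) = 24/127.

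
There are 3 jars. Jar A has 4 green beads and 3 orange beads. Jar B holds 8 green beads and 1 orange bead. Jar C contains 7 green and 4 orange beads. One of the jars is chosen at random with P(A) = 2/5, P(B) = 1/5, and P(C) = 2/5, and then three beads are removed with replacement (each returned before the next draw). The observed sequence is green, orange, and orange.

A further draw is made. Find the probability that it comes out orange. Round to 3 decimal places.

The likelihood of the observed sequence under each hypothesis: P(data | jar A) = (4/7)(3/7)(3/7) = 0.10496; P(data | jar B) = (8/9)(1/9)(1/9) = 0.010974; P(data | jar C) = (7/11)(4/11)(4/11) = 0.084147.
Multiplying each by its prior: 2/5 · 0.10496 = 0.041983, 1/5 · 0.010974 = 0.0021948, 2/5 · 0.084147 = 0.033659; summing to 0.077836.
Dividing through by the total gives posterior P(jar A | data) = 0.53937, P(jar B | data) = 0.028198, P(jar C | data) = 0.43243.
Averaging over the posterior, P(orange next | data) = (3/7)(0.53937) + (1/9)(0.028198) + (4/11)(0.43243) = 0.39154.

0.392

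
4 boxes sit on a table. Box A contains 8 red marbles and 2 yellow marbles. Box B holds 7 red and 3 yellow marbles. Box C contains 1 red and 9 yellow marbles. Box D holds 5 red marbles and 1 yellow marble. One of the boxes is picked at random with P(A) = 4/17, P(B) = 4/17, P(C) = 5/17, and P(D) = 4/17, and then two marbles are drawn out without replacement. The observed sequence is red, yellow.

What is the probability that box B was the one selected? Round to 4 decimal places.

0.3320

Compute the likelihood of the observed sequence for each case: P(data | box A) = (8/10)(2/9) = 0.17778; P(data | box B) = (7/10)(3/9) = 0.23333; P(data | box C) = (1/10)(9/9) = 0.1; P(data | box D) = (5/6)(1/5) = 0.16667.
Weighting by the prior gives 4/17 · 0.17778 = 0.04183, 4/17 · 0.23333 = 0.054902, 5/17 · 0.1 = 0.029412, 4/17 · 0.16667 = 0.039216; summing to 0.16536.
So P(box B | data) = (0.054902) / (0.16536) = 0.33202.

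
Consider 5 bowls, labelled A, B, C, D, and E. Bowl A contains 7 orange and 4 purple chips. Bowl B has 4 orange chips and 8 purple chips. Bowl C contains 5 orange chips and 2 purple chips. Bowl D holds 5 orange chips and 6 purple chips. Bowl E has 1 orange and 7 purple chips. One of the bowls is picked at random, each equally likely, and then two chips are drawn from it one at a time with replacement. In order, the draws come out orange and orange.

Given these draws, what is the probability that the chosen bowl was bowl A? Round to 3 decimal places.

Compute the likelihood of the observed sequence for each case: P(data | bowl A) = (7/11)(7/11) = 0.40496; P(data | bowl B) = (4/12)(4/12) = 0.11111; P(data | bowl C) = (5/7)(5/7) = 0.5102; P(data | bowl D) = (5/11)(5/11) = 0.20661; P(data | bowl E) = (1/8)(1/8) = 0.015625.
Weighting by the prior gives 1/5 · 0.40496 = 0.080992, 1/5 · 0.11111 = 0.022222, 1/5 · 0.5102 = 0.10204, 1/5 · 0.20661 = 0.041322, 1/5 · 0.015625 = 0.003125; with total 0.2497.
So P(bowl A | data) = (0.080992) / (0.2497) = 0.32435.

0.324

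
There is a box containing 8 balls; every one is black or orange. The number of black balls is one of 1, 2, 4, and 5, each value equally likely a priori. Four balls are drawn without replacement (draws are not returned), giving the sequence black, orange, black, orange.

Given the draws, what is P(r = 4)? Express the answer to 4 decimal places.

Under each hypothesis, the probability of the observed sequence is: P(data | r = 1) = (1/8)(7/7)(0/6) = 0; P(data | r = 2) = (2/8)(6/7)(1/6)(5/5) = 1/28; P(data | r = 4) = (4/8)(4/7)(3/6)(3/5) = 3/35; P(data | r = 5) = (5/8)(3/7)(4/6)(2/5) = 1/14.
Weighting by the prior gives 1/4 · 0 = 0, 1/4 · 1/28 = 1/112, 1/4 · 3/35 = 3/140, 1/4 · 1/14 = 1/56; with total 27/560.
Hence P(r = 4 | data) = (3/140) / (27/560) = 4/9.

0.4444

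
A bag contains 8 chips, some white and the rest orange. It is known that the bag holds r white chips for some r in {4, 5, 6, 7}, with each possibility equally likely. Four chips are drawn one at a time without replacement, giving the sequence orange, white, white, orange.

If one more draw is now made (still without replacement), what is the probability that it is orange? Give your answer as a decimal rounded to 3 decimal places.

The likelihood of the observed sequence under each hypothesis: P(data | r = 4) = (4/8)(4/7)(3/6)(3/5) = 3/35; P(data | r = 5) = (3/8)(5/7)(4/6)(2/5) = 1/14; P(data | r = 6) = (2/8)(6/7)(5/6)(1/5) = 1/28; P(data | r = 7) = (1/8)(7/7)(6/6)(0/5) = 0.
Weighting by the prior gives 1/4 · 3/35 = 3/140, 1/4 · 1/14 = 1/56, 1/4 · 1/28 = 1/112, 1/4 · 0 = 0; these sum to 27/560.
Normalising, the posterior is P(r = 4 | data) = 4/9, P(r = 5 | data) = 10/27, P(r = 6 | data) = 5/27, P(r = 7 | data) = 0.
The predictive probability is P(orange next | data) = (1/2)(4/9) + (1/4)(10/27) + (0)(5/27) = 17/54.

0.315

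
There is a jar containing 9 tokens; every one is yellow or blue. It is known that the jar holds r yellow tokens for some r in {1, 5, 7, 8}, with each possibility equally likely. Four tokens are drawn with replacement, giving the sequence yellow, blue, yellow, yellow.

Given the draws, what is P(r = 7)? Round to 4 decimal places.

Under each hypothesis, the probability of the observed sequence is: P(data | r = 1) = (1/9)(8/9)(1/9)(1/9) = 0.0012193; P(data | r = 5) = (5/9)(4/9)(5/9)(5/9) = 0.076208; P(data | r = 7) = (7/9)(2/9)(7/9)(7/9) = 0.10456; P(data | r = 8) = (8/9)(1/9)(8/9)(8/9) = 0.078037.
The prior-weighted likelihoods are 1/4 · 0.0012193 = 0.00030483, 1/4 · 0.076208 = 0.019052, 1/4 · 0.10456 = 0.026139, 1/4 · 0.078037 = 0.019509; summing to 0.065005.
Hence P(r = 7 | data) = (0.026139) / (0.065005) = 0.40211.

0.4021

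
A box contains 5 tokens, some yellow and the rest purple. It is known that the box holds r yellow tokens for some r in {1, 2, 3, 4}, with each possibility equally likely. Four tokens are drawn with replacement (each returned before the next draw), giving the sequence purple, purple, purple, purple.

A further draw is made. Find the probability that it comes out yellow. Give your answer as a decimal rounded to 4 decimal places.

0.2655

Under each hypothesis, the probability of the observed sequence is: P(data | r = 1) = (4/5)(4/5)(4/5)(4/5) = 0.4096; P(data | r = 2) = (3/5)(3/5)(3/5)(3/5) = 0.1296; P(data | r = 3) = (2/5)(2/5)(2/5)(2/5) = 0.0256; P(data | r = 4) = (1/5)(1/5)(1/5)(1/5) = 0.0016.
The prior-weighted likelihoods are 1/4 · 0.4096 = 0.1024, 1/4 · 0.1296 = 0.0324, 1/4 · 0.0256 = 0.0064, 1/4 · 0.0016 = 0.0004; these sum to 0.1416.
Dividing through by the total gives posterior P(r = 1 | data) = 0.72316, P(r = 2 | data) = 0.22881, P(r = 3 | data) = 0.045198, P(r = 4 | data) = 0.0028249.
Averaging over the posterior, P(yellow next | data) = (1/5)(0.72316) + (2/5)(0.22881) + (3/5)(0.045198) + (4/5)(0.0028249) = 0.26554.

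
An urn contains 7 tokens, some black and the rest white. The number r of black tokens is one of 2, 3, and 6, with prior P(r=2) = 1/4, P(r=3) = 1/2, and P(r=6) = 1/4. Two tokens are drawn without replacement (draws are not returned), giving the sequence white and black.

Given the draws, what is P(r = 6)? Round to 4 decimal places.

The likelihood of the observed sequence under each hypothesis: P(data | r = 2) = (5/7)(2/6) = 5/21; P(data | r = 3) = (4/7)(3/6) = 2/7; P(data | r = 6) = (1/7)(6/6) = 1/7.
The prior-weighted likelihoods are 1/4 · 5/21 = 5/84, 1/2 · 2/7 = 1/7, 1/4 · 1/7 = 1/28; with total 5/21.
By Bayes' rule, P(r = 6 | data) = (1/28) / (5/21) = 3/20.

0.1500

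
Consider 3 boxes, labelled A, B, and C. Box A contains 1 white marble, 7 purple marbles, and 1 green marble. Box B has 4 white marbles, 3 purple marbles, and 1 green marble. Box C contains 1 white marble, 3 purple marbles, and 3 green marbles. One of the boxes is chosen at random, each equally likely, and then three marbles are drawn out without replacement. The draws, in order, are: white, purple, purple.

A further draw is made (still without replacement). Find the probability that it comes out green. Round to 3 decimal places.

Under each hypothesis, the probability of the observed sequence is: P(data | box A) = (1/9)(7/8)(6/7) = 1/12; P(data | box B) = (4/8)(3/7)(2/6) = 1/14; P(data | box C) = (1/7)(3/6)(2/5) = 1/35.
Multiplying each by its prior: 1/3 · 1/12 = 1/36, 1/3 · 1/14 = 1/42, 1/3 · 1/35 = 1/105; summing to 11/180.
The posterior is then P(box A | data) = 5/11, P(box B | data) = 30/77, P(box C | data) = 12/77.
Averaging over the posterior, P(green next | data) = (1/6)(5/11) + (1/5)(30/77) + (3/4)(12/77) = 125/462.

0.271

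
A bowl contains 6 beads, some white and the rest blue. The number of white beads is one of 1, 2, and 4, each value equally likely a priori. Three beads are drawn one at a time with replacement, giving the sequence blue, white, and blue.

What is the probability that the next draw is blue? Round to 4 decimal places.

0.6507

Compute the likelihood of the observed sequence for each case: P(data | r = 1) = (5/6)(1/6)(5/6) = 25/216; P(data | r = 2) = (4/6)(2/6)(4/6) = 4/27; P(data | r = 4) = (2/6)(4/6)(2/6) = 2/27.
The prior-weighted likelihoods are 1/3 · 25/216 = 25/648, 1/3 · 4/27 = 4/81, 1/3 · 2/27 = 2/81; with total 73/648.
Dividing through by the total gives posterior P(r = 1 | data) = 25/73, P(r = 2 | data) = 32/73, P(r = 4 | data) = 16/73.
The predictive probability is P(blue next | data) = (5/6)(25/73) + (2/3)(32/73) + (1/3)(16/73) = 95/146.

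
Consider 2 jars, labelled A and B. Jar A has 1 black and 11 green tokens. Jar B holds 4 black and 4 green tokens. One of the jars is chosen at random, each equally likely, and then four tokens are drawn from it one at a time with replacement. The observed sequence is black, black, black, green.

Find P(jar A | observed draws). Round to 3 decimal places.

The likelihood of the observed sequence under each hypothesis: P(data | jar A) = (1/12)(1/12)(1/12)(11/12) = 0.00053048; P(data | jar B) = (4/8)(4/8)(4/8)(4/8) = 0.0625.
Weighting by the prior gives 1/2 · 0.00053048 = 0.00026524, 1/2 · 0.0625 = 0.03125; summing to 0.031515.
Therefore the posterior P(jar A | data) = (0.00026524) / (0.031515) = 0.0084162.

0.008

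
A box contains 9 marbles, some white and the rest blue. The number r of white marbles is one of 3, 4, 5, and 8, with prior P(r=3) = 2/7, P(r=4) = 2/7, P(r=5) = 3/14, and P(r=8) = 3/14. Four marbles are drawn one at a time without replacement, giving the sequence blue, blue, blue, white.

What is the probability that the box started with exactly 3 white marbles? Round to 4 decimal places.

0.5217

For each hypothesis, P(data | H) works out to: P(data | r = 3) = (6/9)(5/8)(4/7)(3/6) = 0.11905; P(data | r = 4) = (5/9)(4/8)(3/7)(4/6) = 0.079365; P(data | r = 5) = (4/9)(3/8)(2/7)(5/6) = 0.039683; P(data | r = 8) = (1/9)(0/8) = 0.
Multiplying each by its prior: 2/7 · 0.11905 = 0.034014, 2/7 · 0.079365 = 0.022676, 3/14 · 0.039683 = 0.0085034, 3/14 · 0 = 0; with total 0.065193.
Therefore the posterior P(r = 3 | data) = (0.034014) / (0.065193) = 0.52174.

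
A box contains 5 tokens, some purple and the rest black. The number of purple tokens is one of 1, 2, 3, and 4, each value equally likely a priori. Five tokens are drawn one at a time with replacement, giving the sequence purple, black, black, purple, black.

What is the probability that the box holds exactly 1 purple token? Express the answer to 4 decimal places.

Under each hypothesis, the probability of the observed sequence is: P(data | r = 1) = (1/5)(4/5)(4/5)(1/5)(4/5) = 0.02048; P(data | r = 2) = (2/5)(3/5)(3/5)(2/5)(3/5) = 0.03456; P(data | r = 3) = (3/5)(2/5)(2/5)(3/5)(2/5) = 0.02304; P(data | r = 4) = (4/5)(1/5)(1/5)(4/5)(1/5) = 0.00512.
Weighting by the prior gives 1/4 · 0.02048 = 0.00512, 1/4 · 0.03456 = 0.00864, 1/4 · 0.02304 = 0.00576, 1/4 · 0.00512 = 0.00128; these sum to 0.0208.
Therefore the posterior P(r = 1 | data) = (0.00512) / (0.0208) = 0.24615.

0.2462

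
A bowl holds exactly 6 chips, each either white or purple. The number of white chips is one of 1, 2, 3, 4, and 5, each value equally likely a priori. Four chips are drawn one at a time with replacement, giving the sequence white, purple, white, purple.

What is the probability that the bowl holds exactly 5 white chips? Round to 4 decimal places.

0.0965

Compute the likelihood of the observed sequence for each case: P(data | r = 1) = (1/6)(5/6)(1/6)(5/6) = 0.01929; P(data | r = 2) = (2/6)(4/6)(2/6)(4/6) = 0.049383; P(data | r = 3) = (3/6)(3/6)(3/6)(3/6) = 0.0625; P(data | r = 4) = (4/6)(2/6)(4/6)(2/6) = 0.049383; P(data | r = 5) = (5/6)(1/6)(5/6)(1/6) = 0.01929.
The prior-weighted likelihoods are 1/5 · 0.01929 = 0.003858, 1/5 · 0.049383 = 0.0098765, 1/5 · 0.0625 = 0.0125, 1/5 · 0.049383 = 0.0098765, 1/5 · 0.01929 = 0.003858; these sum to 0.039969.
Hence P(r = 5 | data) = (0.003858) / (0.039969) = 0.096525.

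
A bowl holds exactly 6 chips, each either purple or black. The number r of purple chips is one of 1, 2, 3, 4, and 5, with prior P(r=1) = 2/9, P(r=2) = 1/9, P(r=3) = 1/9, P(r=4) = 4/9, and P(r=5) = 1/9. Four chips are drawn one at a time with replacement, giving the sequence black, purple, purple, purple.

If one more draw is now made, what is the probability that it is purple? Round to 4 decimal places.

0.6557

Compute the likelihood of the observed sequence for each case: P(data | r = 1) = (5/6)(1/6)(1/6)(1/6) = 0.003858; P(data | r = 2) = (4/6)(2/6)(2/6)(2/6) = 0.024691; P(data | r = 3) = (3/6)(3/6)(3/6)(3/6) = 0.0625; P(data | r = 4) = (2/6)(4/6)(4/6)(4/6) = 0.098765; P(data | r = 5) = (1/6)(5/6)(5/6)(5/6) = 0.096451.
Weighting by the prior gives 2/9 · 0.003858 = 0.00085734, 1/9 · 0.024691 = 0.0027435, 1/9 · 0.0625 = 0.0069444, 4/9 · 0.098765 = 0.043896, 1/9 · 0.096451 = 0.010717; with total 0.065158.
Normalising, the posterior is P(r = 1 | data) = 0.013158, P(r = 2 | data) = 0.042105, P(r = 3 | data) = 0.10658, P(r = 4 | data) = 0.67368, P(r = 5 | data) = 0.16447.
So P(purple next | data) = Σ P(purple next | H) P(H | data) = (1/6)(0.013158) + (1/3)(0.042105) + (1/2)(0.10658) + (2/3)(0.67368) + (5/6)(0.16447) = 0.6557.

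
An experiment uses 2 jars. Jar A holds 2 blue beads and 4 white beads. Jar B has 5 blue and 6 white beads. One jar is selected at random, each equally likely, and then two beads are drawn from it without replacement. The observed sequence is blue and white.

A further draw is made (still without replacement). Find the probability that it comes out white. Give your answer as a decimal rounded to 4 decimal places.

0.6517

For each hypothesis, P(data | H) works out to: P(data | jar A) = (2/6)(4/5) = 4/15; P(data | jar B) = (5/11)(6/10) = 3/11.
Multiplying each by its prior: 1/2 · 4/15 = 2/15, 1/2 · 3/11 = 3/22; summing to 89/330.
The posterior is then P(jar A | data) = 44/89, P(jar B | data) = 45/89.
So P(white next | data) = Σ P(white next | H) P(H | data) = (3/4)(44/89) + (5/9)(45/89) = 58/89.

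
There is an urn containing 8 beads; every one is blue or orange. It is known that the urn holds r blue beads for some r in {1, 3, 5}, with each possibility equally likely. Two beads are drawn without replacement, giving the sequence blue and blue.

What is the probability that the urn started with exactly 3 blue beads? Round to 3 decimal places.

0.231

For each hypothesis, P(data | H) works out to: P(data | r = 1) = (1/8)(0/7) = 0; P(data | r = 3) = (3/8)(2/7) = 3/28; P(data | r = 5) = (5/8)(4/7) = 5/14.
Multiplying each by its prior: 1/3 · 0 = 0, 1/3 · 3/28 = 1/28, 1/3 · 5/14 = 5/42; with total 13/84.
Therefore the posterior P(r = 3 | data) = (1/28) / (13/84) = 3/13.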